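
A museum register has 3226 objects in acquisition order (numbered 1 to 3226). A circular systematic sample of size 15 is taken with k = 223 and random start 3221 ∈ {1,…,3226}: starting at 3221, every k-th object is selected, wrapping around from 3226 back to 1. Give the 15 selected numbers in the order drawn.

Selection 1: 3221
Selection 2: 3221 + 223 = 3444 → 3444 − 3226 = 218
Selection 3: 218 + 223 = 441
Selection 4: 441 + 223 = 664
Selection 5: 664 + 223 = 887
Selection 6: 887 + 223 = 1110
Selection 7: 1110 + 223 = 1333
Selection 8: 1333 + 223 = 1556
Selection 9: 1556 + 223 = 1779
Selection 10: 1779 + 223 = 2002
Selection 11: 2002 + 223 = 2225
Selection 12: 2225 + 223 = 2448
Selection 13: 2448 + 223 = 2671
Selection 14: 2671 + 223 = 2894
Selection 15: 2894 + 223 = 3117

3221, 218, 441, 664, 887, 1110, 1333, 1556, 1779, 2002, 2225, 2448, 2671, 2894, 3117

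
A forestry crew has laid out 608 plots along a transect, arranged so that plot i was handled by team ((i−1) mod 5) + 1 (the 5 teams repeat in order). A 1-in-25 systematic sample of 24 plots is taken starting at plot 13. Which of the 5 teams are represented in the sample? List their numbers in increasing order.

Consecutive selections differ by k = 25, so their team numbers differ by 25 mod 5 = 0.
gcd(25, 5) = 5, so the sample visits 5/5 = 1 distinct residues mod 5.
Start 13 is team 3; the teams hit are 3.

3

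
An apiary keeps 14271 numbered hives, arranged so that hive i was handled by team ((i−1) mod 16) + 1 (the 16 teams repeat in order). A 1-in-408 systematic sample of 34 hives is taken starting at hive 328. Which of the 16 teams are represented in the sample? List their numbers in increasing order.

Consecutive selections differ by k = 408, so their team numbers differ by 408 mod 16 = 8.
gcd(408, 16) = 8, so the sample visits 16/8 = 2 distinct residues mod 16.
Start 328 is team 8; the teams hit are 8, 16.

8, 16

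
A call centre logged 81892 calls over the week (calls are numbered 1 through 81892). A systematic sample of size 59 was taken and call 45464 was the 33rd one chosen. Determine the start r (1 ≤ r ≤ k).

1048

k = 81892/59 = 1388
r = 45464 − (33−1)×1388 = 45464 − 44416 = 1048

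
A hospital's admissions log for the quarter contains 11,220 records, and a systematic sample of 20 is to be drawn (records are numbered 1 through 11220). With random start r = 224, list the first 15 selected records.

224, 785, 1346, 1907, 2468, 3029, 3590, 4151, 4712, 5273, 5834, 6395, 6956, 7517, 8078

k = N/n = 11220/20 = 561
record 1: 224
record 2: 224 + 561 = 785
record 3: 785 + 561 = 1346
record 4: 1346 + 561 = 1907
record 5: 1907 + 561 = 2468
record 6: 2468 + 561 = 3029
record 7: 3029 + 561 = 3590
record 8: 3590 + 561 = 4151
record 9: 4151 + 561 = 4712
record 10: 4712 + 561 = 5273
record 11: 5273 + 561 = 5834
record 12: 5834 + 561 = 6395
record 13: 6395 + 561 = 6956
record 14: 6956 + 561 = 7517
record 15: 7517 + 561 = 8078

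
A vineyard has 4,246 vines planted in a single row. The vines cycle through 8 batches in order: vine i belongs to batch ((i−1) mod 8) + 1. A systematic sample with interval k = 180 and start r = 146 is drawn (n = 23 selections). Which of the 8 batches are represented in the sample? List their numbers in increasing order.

2, 6

Consecutive selections differ by k = 180, so their batch numbers differ by 180 mod 8 = 4.
gcd(180, 8) = 4, so the sample visits 8/4 = 2 distinct residues mod 8.
Start 146 is batch 2; the batches hit are 2, 6.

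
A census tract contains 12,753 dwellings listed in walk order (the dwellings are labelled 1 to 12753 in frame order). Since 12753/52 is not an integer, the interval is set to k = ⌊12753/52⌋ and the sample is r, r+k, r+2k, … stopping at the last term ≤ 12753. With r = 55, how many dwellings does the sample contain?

k = ⌊12753/52⌋ = 245
Achieved size = ⌊(12753 − 55)/245⌋ + 1 = ⌊12698/245⌋ + 1 = 51 + 1 = 52
(last selection: 55 + 51×245 = 12550 ≤ 12753; next would be 12795 > 12753)

52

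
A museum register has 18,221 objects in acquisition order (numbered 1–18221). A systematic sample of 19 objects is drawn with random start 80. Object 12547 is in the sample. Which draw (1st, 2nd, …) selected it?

k = 18221/19 = 959
position = (12547 − 80)/959 + 1 = 12467/959 + 1 = 13 + 1 = 14

14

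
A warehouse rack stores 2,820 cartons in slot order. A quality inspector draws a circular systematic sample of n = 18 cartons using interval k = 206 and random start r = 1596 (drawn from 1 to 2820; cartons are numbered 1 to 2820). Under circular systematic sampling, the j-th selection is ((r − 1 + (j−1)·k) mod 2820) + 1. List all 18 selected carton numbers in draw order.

1596, 1802, 2008, 2214, 2420, 2626, 12, 218, 424, 630, 836, 1042, 1248, 1454, 1660, 1866, 2072, 2278

Selection 1: 1596
Selection 2: 1596 + 206 = 1802
Selection 3: 1802 + 206 = 2008
Selection 4: 2008 + 206 = 2214
Selection 5: 2214 + 206 = 2420
Selection 6: 2420 + 206 = 2626
Selection 7: 2626 + 206 = 2832 → 2832 − 2820 = 12
Selection 8: 12 + 206 = 218
Selection 9: 218 + 206 = 424
Selection 10: 424 + 206 = 630
Selection 11: 630 + 206 = 836
Selection 12: 836 + 206 = 1042
Selection 13: 1042 + 206 = 1248
Selection 14: 1248 + 206 = 1454
Selection 15: 1454 + 206 = 1660
Selection 16: 1660 + 206 = 1866
Selection 17: 1866 + 206 = 2072
Selection 18: 2072 + 206 = 2278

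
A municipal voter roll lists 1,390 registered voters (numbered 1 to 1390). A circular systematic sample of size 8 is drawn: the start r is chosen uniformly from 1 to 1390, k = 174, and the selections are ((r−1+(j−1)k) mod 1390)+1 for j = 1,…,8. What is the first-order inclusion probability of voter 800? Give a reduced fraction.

4/695

For each position j, as r ranges over 1…1390 the j-th selection hits every voter exactly once, so voter 800 is selected for exactly 8 of the 1390 starts.
Inclusion probability = 8/1390 = 4/695.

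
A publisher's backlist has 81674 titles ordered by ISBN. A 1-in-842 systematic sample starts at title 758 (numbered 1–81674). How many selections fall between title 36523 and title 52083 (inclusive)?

k = 842
First selection ≥ 36523: 758 + ⌈(36523−758)/842⌉·842 = 758 + 43×842 = 36964
Last selection ≤ 52083: 758 + ⌊(52083−758)/842⌋·842 = 758 + 60×842 = 51278
Count = 60 − 43 + 1 = 18

18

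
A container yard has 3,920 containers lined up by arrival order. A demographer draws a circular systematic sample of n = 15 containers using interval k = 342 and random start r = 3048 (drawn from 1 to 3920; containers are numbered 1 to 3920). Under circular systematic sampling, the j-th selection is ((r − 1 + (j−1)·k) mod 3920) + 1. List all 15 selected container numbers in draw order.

Selection 1: 3048
Selection 2: 3048 + 342 = 3390
Selection 3: 3390 + 342 = 3732
Selection 4: 3732 + 342 = 4074 → 4074 − 3920 = 154
Selection 5: 154 + 342 = 496
Selection 6: 496 + 342 = 838
Selection 7: 838 + 342 = 1180
Selection 8: 1180 + 342 = 1522
Selection 9: 1522 + 342 = 1864
Selection 10: 1864 + 342 = 2206
Selection 11: 2206 + 342 = 2548
Selection 12: 2548 + 342 = 2890
Selection 13: 2890 + 342 = 3232
Selection 14: 3232 + 342 = 3574
Selection 15: 3574 + 342 = 3916

3048, 3390, 3732, 154, 496, 838, 1180, 1522, 1864, 2206, 2548, 2890, 3232, 3574, 3916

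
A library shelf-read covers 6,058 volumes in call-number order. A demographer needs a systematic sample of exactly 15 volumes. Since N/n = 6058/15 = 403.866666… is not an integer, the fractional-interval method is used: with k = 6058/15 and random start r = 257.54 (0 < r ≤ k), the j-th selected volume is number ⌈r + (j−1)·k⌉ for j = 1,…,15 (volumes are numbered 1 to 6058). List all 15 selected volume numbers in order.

j=1: r + 0k = 257.54 → ⌈·⌉ = 258
j=2: r + 1k = 661.406666… → ⌈·⌉ = 662
j=3: r + 2k = 1065.273333… → ⌈·⌉ = 1066
j=4: r + 3k = 1469.14 → ⌈·⌉ = 1470
j=5: r + 4k = 1873.006666… → ⌈·⌉ = 1874
j=6: r + 5k = 2276.873333… → ⌈·⌉ = 2277
j=7: r + 6k = 2680.74 → ⌈·⌉ = 2681
j=8: r + 7k = 3084.606666… → ⌈·⌉ = 3085
j=9: r + 8k = 3488.473333… → ⌈·⌉ = 3489
j=10: r + 9k = 3892.34 → ⌈·⌉ = 3893
j=11: r + 10k = 4296.206666… → ⌈·⌉ = 4297
j=12: r + 11k = 4700.073333… → ⌈·⌉ = 4701
j=13: r + 12k = 5103.94 → ⌈·⌉ = 5104
j=14: r + 13k = 5507.806666… → ⌈·⌉ = 5508
j=15: r + 14k = 5911.673333… → ⌈·⌉ = 5912

258, 662, 1066, 1470, 1874, 2277, 2681, 3085, 3489, 3893, 4297, 4701, 5104, 5508, 5912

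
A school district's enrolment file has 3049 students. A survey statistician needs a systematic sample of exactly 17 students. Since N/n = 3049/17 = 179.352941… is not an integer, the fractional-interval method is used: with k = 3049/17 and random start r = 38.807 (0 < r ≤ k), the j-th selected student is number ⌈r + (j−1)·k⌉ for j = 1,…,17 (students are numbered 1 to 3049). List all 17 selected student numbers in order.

39, 219, 398, 577, 757, 936, 1115, 1295, 1474, 1653, 1833, 2012, 2192, 2371, 2550, 2730, 2909

j=1: r + 0k = 38.807 → ⌈·⌉ = 39
j=2: r + 1k = 218.159941… → ⌈·⌉ = 219
j=3: r + 2k = 397.512882… → ⌈·⌉ = 398
j=4: r + 3k = 576.865823… → ⌈·⌉ = 577
j=5: r + 4k = 756.218764… → ⌈·⌉ = 757
j=6: r + 5k = 935.571705… → ⌈·⌉ = 936
j=7: r + 6k = 1114.924647… → ⌈·⌉ = 1115
j=8: r + 7k = 1294.277588… → ⌈·⌉ = 1295
j=9: r + 8k = 1473.630529… → ⌈·⌉ = 1474
j=10: r + 9k = 1652.983470… → ⌈·⌉ = 1653
j=11: r + 10k = 1832.336411… → ⌈·⌉ = 1833
j=12: r + 11k = 2011.689352… → ⌈·⌉ = 2012
j=13: r + 12k = 2191.042294… → ⌈·⌉ = 2192
j=14: r + 13k = 2370.395235… → ⌈·⌉ = 2371
j=15: r + 14k = 2549.748176… → ⌈·⌉ = 2550
j=16: r + 15k = 2729.101117… → ⌈·⌉ = 2730
j=17: r + 16k = 2908.454058… → ⌈·⌉ = 2909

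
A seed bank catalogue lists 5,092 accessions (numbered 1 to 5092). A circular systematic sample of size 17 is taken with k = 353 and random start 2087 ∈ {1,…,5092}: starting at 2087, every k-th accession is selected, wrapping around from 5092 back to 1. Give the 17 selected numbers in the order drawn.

2087, 2440, 2793, 3146, 3499, 3852, 4205, 4558, 4911, 172, 525, 878, 1231, 1584, 1937, 2290, 2643

Selection 1: 2087
Selection 2: 2087 + 353 = 2440
Selection 3: 2440 + 353 = 2793
Selection 4: 2793 + 353 = 3146
Selection 5: 3146 + 353 = 3499
Selection 6: 3499 + 353 = 3852
Selection 7: 3852 + 353 = 4205
Selection 8: 4205 + 353 = 4558
Selection 9: 4558 + 353 = 4911
Selection 10: 4911 + 353 = 5264 → 5264 − 5092 = 172
Selection 11: 172 + 353 = 525
Selection 12: 525 + 353 = 878
Selection 13: 878 + 353 = 1231
Selection 14: 1231 + 353 = 1584
Selection 15: 1584 + 353 = 1937
Selection 16: 1937 + 353 = 2290
Selection 17: 2290 + 353 = 2643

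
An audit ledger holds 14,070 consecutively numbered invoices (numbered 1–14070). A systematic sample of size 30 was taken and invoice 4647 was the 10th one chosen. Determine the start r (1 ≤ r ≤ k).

426

k = 14070/30 = 469
r = 4647 − (10−1)×469 = 4647 − 4221 = 426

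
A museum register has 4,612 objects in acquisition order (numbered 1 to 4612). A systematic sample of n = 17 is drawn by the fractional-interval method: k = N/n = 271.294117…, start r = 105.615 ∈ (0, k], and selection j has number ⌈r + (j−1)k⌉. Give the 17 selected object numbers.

j=1: r + 0k = 105.615 → ⌈·⌉ = 106
j=2: r + 1k = 376.909117… → ⌈·⌉ = 377
j=3: r + 2k = 648.203235… → ⌈·⌉ = 649
j=4: r + 3k = 919.497352… → ⌈·⌉ = 920
j=5: r + 4k = 1190.791470… → ⌈·⌉ = 1191
j=6: r + 5k = 1462.085588… → ⌈·⌉ = 1463
j=7: r + 6k = 1733.379705… → ⌈·⌉ = 1734
j=8: r + 7k = 2004.673823… → ⌈·⌉ = 2005
j=9: r + 8k = 2275.967941… → ⌈·⌉ = 2276
j=10: r + 9k = 2547.262058… → ⌈·⌉ = 2548
j=11: r + 10k = 2818.556176… → ⌈·⌉ = 2819
j=12: r + 11k = 3089.850294… → ⌈·⌉ = 3090
j=13: r + 12k = 3361.144411… → ⌈·⌉ = 3362
j=14: r + 13k = 3632.438529… → ⌈·⌉ = 3633
j=15: r + 14k = 3903.732647… → ⌈·⌉ = 3904
j=16: r + 15k = 4175.026764… → ⌈·⌉ = 4176
j=17: r + 16k = 4446.320882… → ⌈·⌉ = 4447

106, 377, 649, 920, 1191, 1463, 1734, 2005, 2276, 2548, 2819, 3090, 3362, 3633, 3904, 4176, 4447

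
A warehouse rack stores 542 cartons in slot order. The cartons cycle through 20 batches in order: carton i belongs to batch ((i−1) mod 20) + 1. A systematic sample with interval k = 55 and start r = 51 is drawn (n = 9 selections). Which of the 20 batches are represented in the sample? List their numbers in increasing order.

Consecutive selections differ by k = 55, so their batch numbers differ by 55 mod 20 = 15.
gcd(55, 20) = 5, so the sample visits 20/5 = 4 distinct residues mod 20.
Start 51 is batch 11; the batches hit are 1, 6, 11, 16.

1, 6, 11, 16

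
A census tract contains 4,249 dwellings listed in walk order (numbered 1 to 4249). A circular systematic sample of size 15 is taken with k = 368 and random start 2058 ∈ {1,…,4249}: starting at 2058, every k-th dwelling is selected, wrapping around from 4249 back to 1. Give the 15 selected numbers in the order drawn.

Selection 1: 2058
Selection 2: 2058 + 368 = 2426
Selection 3: 2426 + 368 = 2794
Selection 4: 2794 + 368 = 3162
Selection 5: 3162 + 368 = 3530
Selection 6: 3530 + 368 = 3898
Selection 7: 3898 + 368 = 4266 → 4266 − 4249 = 17
Selection 8: 17 + 368 = 385
Selection 9: 385 + 368 = 753
Selection 10: 753 + 368 = 1121
Selection 11: 1121 + 368 = 1489
Selection 12: 1489 + 368 = 1857
Selection 13: 1857 + 368 = 2225
Selection 14: 2225 + 368 = 2593
Selection 15: 2593 + 368 = 2961

2058, 2426, 2794, 3162, 3530, 3898, 17, 385, 753, 1121, 1489, 1857, 2225, 2593, 2961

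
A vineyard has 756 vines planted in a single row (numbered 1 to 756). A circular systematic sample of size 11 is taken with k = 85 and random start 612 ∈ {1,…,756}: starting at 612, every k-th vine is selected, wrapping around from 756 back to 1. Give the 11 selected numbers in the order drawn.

612, 697, 26, 111, 196, 281, 366, 451, 536, 621, 706

Selection 1: 612
Selection 2: 612 + 85 = 697
Selection 3: 697 + 85 = 782 → 782 − 756 = 26
Selection 4: 26 + 85 = 111
Selection 5: 111 + 85 = 196
Selection 6: 196 + 85 = 281
Selection 7: 281 + 85 = 366
Selection 8: 366 + 85 = 451
Selection 9: 451 + 85 = 536
Selection 10: 536 + 85 = 621
Selection 11: 621 + 85 = 706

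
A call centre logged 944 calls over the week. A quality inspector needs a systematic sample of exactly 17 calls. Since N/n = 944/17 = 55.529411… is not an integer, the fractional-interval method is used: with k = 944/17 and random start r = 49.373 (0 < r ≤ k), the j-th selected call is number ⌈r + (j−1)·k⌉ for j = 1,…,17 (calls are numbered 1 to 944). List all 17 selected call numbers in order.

50, 105, 161, 216, 272, 328, 383, 439, 494, 550, 605, 661, 716, 772, 827, 883, 938

j=1: r + 0k = 49.373 → ⌈·⌉ = 50
j=2: r + 1k = 104.902411… → ⌈·⌉ = 105
j=3: r + 2k = 160.431823… → ⌈·⌉ = 161
j=4: r + 3k = 215.961235… → ⌈·⌉ = 216
j=5: r + 4k = 271.490647… → ⌈·⌉ = 272
j=6: r + 5k = 327.020058… → ⌈·⌉ = 328
j=7: r + 6k = 382.549470… → ⌈·⌉ = 383
j=8: r + 7k = 438.078882… → ⌈·⌉ = 439
j=9: r + 8k = 493.608294… → ⌈·⌉ = 494
j=10: r + 9k = 549.137705… → ⌈·⌉ = 550
j=11: r + 10k = 604.667117… → ⌈·⌉ = 605
j=12: r + 11k = 660.196529… → ⌈·⌉ = 661
j=13: r + 12k = 715.725941… → ⌈·⌉ = 716
j=14: r + 13k = 771.255352… → ⌈·⌉ = 772
j=15: r + 14k = 826.784764… → ⌈·⌉ = 827
j=16: r + 15k = 882.314176… → ⌈·⌉ = 883
j=17: r + 16k = 937.843588… → ⌈·⌉ = 938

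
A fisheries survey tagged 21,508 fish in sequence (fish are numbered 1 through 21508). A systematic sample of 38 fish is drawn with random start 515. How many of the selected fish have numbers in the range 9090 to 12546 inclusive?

k = 21508/38 = 566
First selection ≥ 9090: 515 + ⌈(9090−515)/566⌉·566 = 515 + 16×566 = 9571
Last selection ≤ 12546: 515 + ⌊(12546−515)/566⌋·566 = 515 + 21×566 = 12401
Count = 21 − 16 + 1 = 6

6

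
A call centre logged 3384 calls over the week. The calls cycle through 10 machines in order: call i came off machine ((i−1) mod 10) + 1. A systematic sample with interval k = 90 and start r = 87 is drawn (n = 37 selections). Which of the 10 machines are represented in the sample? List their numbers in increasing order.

7

Consecutive selections differ by k = 90, so their machine numbers differ by 90 mod 10 = 0.
gcd(90, 10) = 10, so the sample visits 10/10 = 1 distinct residues mod 10.
Start 87 is machine 7; the machines hit are 7.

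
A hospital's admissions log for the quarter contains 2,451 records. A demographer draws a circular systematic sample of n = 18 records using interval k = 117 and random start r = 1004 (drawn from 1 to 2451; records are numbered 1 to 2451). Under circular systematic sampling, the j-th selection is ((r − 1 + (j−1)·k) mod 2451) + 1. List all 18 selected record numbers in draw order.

1004, 1121, 1238, 1355, 1472, 1589, 1706, 1823, 1940, 2057, 2174, 2291, 2408, 74, 191, 308, 425, 542

Selection 1: 1004
Selection 2: 1004 + 117 = 1121
Selection 3: 1121 + 117 = 1238
Selection 4: 1238 + 117 = 1355
Selection 5: 1355 + 117 = 1472
Selection 6: 1472 + 117 = 1589
Selection 7: 1589 + 117 = 1706
Selection 8: 1706 + 117 = 1823
Selection 9: 1823 + 117 = 1940
Selection 10: 1940 + 117 = 2057
Selection 11: 2057 + 117 = 2174
Selection 12: 2174 + 117 = 2291
Selection 13: 2291 + 117 = 2408
Selection 14: 2408 + 117 = 2525 → 2525 − 2451 = 74
Selection 15: 74 + 117 = 191
Selection 16: 191 + 117 = 308
Selection 17: 308 + 117 = 425
Selection 18: 425 + 117 = 542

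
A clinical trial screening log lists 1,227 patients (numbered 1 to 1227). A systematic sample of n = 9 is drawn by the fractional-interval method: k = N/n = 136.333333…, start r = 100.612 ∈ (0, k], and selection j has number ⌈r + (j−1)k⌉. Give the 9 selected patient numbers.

j=1: r + 0k = 100.612 → ⌈·⌉ = 101
j=2: r + 1k = 236.945333… → ⌈·⌉ = 237
j=3: r + 2k = 373.278666… → ⌈·⌉ = 374
j=4: r + 3k = 509.612 → ⌈·⌉ = 510
j=5: r + 4k = 645.945333… → ⌈·⌉ = 646
j=6: r + 5k = 782.278666… → ⌈·⌉ = 783
j=7: r + 6k = 918.612 → ⌈·⌉ = 919
j=8: r + 7k = 1054.945333… → ⌈·⌉ = 1055
j=9: r + 8k = 1191.278666… → ⌈·⌉ = 1192

101, 237, 374, 510, 646, 783, 919, 1055, 1192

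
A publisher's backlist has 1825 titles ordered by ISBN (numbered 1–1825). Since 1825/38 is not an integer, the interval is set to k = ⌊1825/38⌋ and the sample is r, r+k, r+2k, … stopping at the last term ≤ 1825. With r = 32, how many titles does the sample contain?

k = ⌊1825/38⌋ = 48
Achieved size = ⌊(1825 − 32)/48⌋ + 1 = ⌊1793/48⌋ + 1 = 37 + 1 = 38
(last selection: 32 + 37×48 = 1808 ≤ 1825; next would be 1856 > 1825)

38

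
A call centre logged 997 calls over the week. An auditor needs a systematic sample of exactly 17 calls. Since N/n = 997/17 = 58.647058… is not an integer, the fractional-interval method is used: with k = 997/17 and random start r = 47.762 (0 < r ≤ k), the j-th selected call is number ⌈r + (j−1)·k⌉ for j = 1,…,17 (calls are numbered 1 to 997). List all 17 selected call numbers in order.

j=1: r + 0k = 47.762 → ⌈·⌉ = 48
j=2: r + 1k = 106.409058… → ⌈·⌉ = 107
j=3: r + 2k = 165.056117… → ⌈·⌉ = 166
j=4: r + 3k = 223.703176… → ⌈·⌉ = 224
j=5: r + 4k = 282.350235… → ⌈·⌉ = 283
j=6: r + 5k = 340.997294… → ⌈·⌉ = 341
j=7: r + 6k = 399.644352… → ⌈·⌉ = 400
j=8: r + 7k = 458.291411… → ⌈·⌉ = 459
j=9: r + 8k = 516.938470… → ⌈·⌉ = 517
j=10: r + 9k = 575.585529… → ⌈·⌉ = 576
j=11: r + 10k = 634.232588… → ⌈·⌉ = 635
j=12: r + 11k = 692.879647… → ⌈·⌉ = 693
j=13: r + 12k = 751.526705… → ⌈·⌉ = 752
j=14: r + 13k = 810.173764… → ⌈·⌉ = 811
j=15: r + 14k = 868.820823… → ⌈·⌉ = 869
j=16: r + 15k = 927.467882… → ⌈·⌉ = 928
j=17: r + 16k = 986.114941… → ⌈·⌉ = 987

48, 107, 166, 224, 283, 341, 400, 459, 517, 576, 635, 693, 752, 811, 869, 928, 987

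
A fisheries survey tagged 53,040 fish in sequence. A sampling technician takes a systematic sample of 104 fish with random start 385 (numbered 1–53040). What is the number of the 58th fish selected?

k = 53040/104 = 510
58th selection = r + (58−1)·k = 385 + 57×510 = 385 + 29070 = 29455

29455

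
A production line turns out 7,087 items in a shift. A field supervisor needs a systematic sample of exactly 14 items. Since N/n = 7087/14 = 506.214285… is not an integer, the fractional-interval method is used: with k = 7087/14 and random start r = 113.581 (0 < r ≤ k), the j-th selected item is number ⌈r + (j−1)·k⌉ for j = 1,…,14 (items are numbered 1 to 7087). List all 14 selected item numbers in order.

j=1: r + 0k = 113.581 → ⌈·⌉ = 114
j=2: r + 1k = 619.795285… → ⌈·⌉ = 620
j=3: r + 2k = 1126.009571… → ⌈·⌉ = 1127
j=4: r + 3k = 1632.223857… → ⌈·⌉ = 1633
j=5: r + 4k = 2138.438142… → ⌈·⌉ = 2139
j=6: r + 5k = 2644.652428… → ⌈·⌉ = 2645
j=7: r + 6k = 3150.866714… → ⌈·⌉ = 3151
j=8: r + 7k = 3657.081 → ⌈·⌉ = 3658
j=9: r + 8k = 4163.295285… → ⌈·⌉ = 4164
j=10: r + 9k = 4669.509571… → ⌈·⌉ = 4670
j=11: r + 10k = 5175.723857… → ⌈·⌉ = 5176
j=12: r + 11k = 5681.938142… → ⌈·⌉ = 5682
j=13: r + 12k = 6188.152428… → ⌈·⌉ = 6189
j=14: r + 13k = 6694.366714… → ⌈·⌉ = 6695

114, 620, 1127, 1633, 2139, 2645, 3151, 3658, 4164, 4670, 5176, 5682, 6189, 6695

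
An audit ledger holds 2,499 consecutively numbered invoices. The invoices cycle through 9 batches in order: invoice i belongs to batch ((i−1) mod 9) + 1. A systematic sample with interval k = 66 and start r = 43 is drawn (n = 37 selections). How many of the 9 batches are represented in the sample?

3

Consecutive selections differ by k = 66, so their batch numbers differ by 66 mod 9 = 3.
gcd(66, 9) = 3, so the sample visits 9/3 = 3 distinct residues mod 9.
Start 43 is batch 7; the batches hit are 1, 4, 7.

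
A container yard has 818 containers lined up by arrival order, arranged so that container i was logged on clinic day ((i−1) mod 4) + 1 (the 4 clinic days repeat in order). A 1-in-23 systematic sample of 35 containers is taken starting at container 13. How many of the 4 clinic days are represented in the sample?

Consecutive selections differ by k = 23, so their clinic day numbers differ by 23 mod 4 = 3.
gcd(23, 4) = 1, so the sample visits 4/1 = 4 distinct residues mod 4.
Start 13 is clinic day 1; the clinic days hit are 1, 2, 3, 4.

4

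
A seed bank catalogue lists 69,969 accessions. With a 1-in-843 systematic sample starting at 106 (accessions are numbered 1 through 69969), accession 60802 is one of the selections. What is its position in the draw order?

73

k = 843
position = (60802 − 106)/843 + 1 = 60696/843 + 1 = 72 + 1 = 73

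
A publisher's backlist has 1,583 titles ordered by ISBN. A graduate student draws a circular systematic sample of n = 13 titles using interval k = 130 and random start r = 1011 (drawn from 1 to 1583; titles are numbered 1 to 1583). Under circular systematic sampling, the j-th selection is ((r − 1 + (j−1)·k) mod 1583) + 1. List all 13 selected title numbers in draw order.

1011, 1141, 1271, 1401, 1531, 78, 208, 338, 468, 598, 728, 858, 988

Selection 1: 1011
Selection 2: 1011 + 130 = 1141
Selection 3: 1141 + 130 = 1271
Selection 4: 1271 + 130 = 1401
Selection 5: 1401 + 130 = 1531
Selection 6: 1531 + 130 = 1661 → 1661 − 1583 = 78
Selection 7: 78 + 130 = 208
Selection 8: 208 + 130 = 338
Selection 9: 338 + 130 = 468
Selection 10: 468 + 130 = 598
Selection 11: 598 + 130 = 728
Selection 12: 728 + 130 = 858
Selection 13: 858 + 130 = 988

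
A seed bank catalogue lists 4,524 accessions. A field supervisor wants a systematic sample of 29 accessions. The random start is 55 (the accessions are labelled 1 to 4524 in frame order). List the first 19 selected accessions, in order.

k = N/n = 4524/29 = 156
accession 1: 55
accession 2: 55 + 156 = 211
accession 3: 211 + 156 = 367
accession 4: 367 + 156 = 523
accession 5: 523 + 156 = 679
accession 6: 679 + 156 = 835
accession 7: 835 + 156 = 991
accession 8: 991 + 156 = 1147
accession 9: 1147 + 156 = 1303
accession 10: 1303 + 156 = 1459
accession 11: 1459 + 156 = 1615
accession 12: 1615 + 156 = 1771
accession 13: 1771 + 156 = 1927
accession 14: 1927 + 156 = 2083
accession 15: 2083 + 156 = 2239
accession 16: 2239 + 156 = 2395
accession 17: 2395 + 156 = 2551
accession 18: 2551 + 156 = 2707
accession 19: 2707 + 156 = 2863

55, 211, 367, 523, 679, 835, 991, 1147, 1303, 1459, 1615, 1771, 1927, 2083, 2239, 2395, 2551, 2707, 2863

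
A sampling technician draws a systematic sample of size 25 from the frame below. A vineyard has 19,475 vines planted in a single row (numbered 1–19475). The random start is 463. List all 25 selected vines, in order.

463, 1242, 2021, 2800, 3579, 4358, 5137, 5916, 6695, 7474, 8253, 9032, 9811, 10590, 11369, 12148, 12927, 13706, 14485, 15264, 16043, 16822, 17601, 18380, 19159

k = N/n = 19475/25 = 779
vine 1: 463
vine 2: 463 + 779 = 1242
vine 3: 1242 + 779 = 2021
vine 4: 2021 + 779 = 2800
vine 5: 2800 + 779 = 3579
vine 6: 3579 + 779 = 4358
vine 7: 4358 + 779 = 5137
vine 8: 5137 + 779 = 5916
vine 9: 5916 + 779 = 6695
vine 10: 6695 + 779 = 7474
vine 11: 7474 + 779 = 8253
vine 12: 8253 + 779 = 9032
vine 13: 9032 + 779 = 9811
vine 14: 9811 + 779 = 10590
vine 15: 10590 + 779 = 11369
vine 16: 11369 + 779 = 12148
vine 17: 12148 + 779 = 12927
vine 18: 12927 + 779 = 13706
vine 19: 13706 + 779 = 14485
vine 20: 14485 + 779 = 15264
vine 21: 15264 + 779 = 16043
vine 22: 16043 + 779 = 16822
vine 23: 16822 + 779 = 17601
vine 24: 17601 + 779 = 18380
vine 25: 18380 + 779 = 19159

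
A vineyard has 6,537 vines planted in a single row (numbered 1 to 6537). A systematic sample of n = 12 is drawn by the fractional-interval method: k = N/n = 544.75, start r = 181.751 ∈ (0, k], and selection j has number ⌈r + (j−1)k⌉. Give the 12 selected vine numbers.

j=1: r + 0k = 181.751 → ⌈·⌉ = 182
j=2: r + 1k = 726.501 → ⌈·⌉ = 727
j=3: r + 2k = 1271.251 → ⌈·⌉ = 1272
j=4: r + 3k = 1816.001 → ⌈·⌉ = 1817
j=5: r + 4k = 2360.751 → ⌈·⌉ = 2361
j=6: r + 5k = 2905.501 → ⌈·⌉ = 2906
j=7: r + 6k = 3450.251 → ⌈·⌉ = 3451
j=8: r + 7k = 3995.001 → ⌈·⌉ = 3996
j=9: r + 8k = 4539.751 → ⌈·⌉ = 4540
j=10: r + 9k = 5084.501 → ⌈·⌉ = 5085
j=11: r + 10k = 5629.251 → ⌈·⌉ = 5630
j=12: r + 11k = 6174.001 → ⌈·⌉ = 6175

182, 727, 1272, 1817, 2361, 2906, 3451, 3996, 4540, 5085, 5630, 6175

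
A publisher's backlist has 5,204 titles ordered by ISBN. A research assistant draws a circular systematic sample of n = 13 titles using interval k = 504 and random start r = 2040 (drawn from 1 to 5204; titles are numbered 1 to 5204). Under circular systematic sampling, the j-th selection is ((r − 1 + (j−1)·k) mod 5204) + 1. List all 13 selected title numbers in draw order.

Selection 1: 2040
Selection 2: 2040 + 504 = 2544
Selection 3: 2544 + 504 = 3048
Selection 4: 3048 + 504 = 3552
Selection 5: 3552 + 504 = 4056
Selection 6: 4056 + 504 = 4560
Selection 7: 4560 + 504 = 5064
Selection 8: 5064 + 504 = 5568 → 5568 − 5204 = 364
Selection 9: 364 + 504 = 868
Selection 10: 868 + 504 = 1372
Selection 11: 1372 + 504 = 1876
Selection 12: 1876 + 504 = 2380
Selection 13: 2380 + 504 = 2884

2040, 2544, 3048, 3552, 4056, 4560, 5064, 364, 868, 1372, 1876, 2380, 2884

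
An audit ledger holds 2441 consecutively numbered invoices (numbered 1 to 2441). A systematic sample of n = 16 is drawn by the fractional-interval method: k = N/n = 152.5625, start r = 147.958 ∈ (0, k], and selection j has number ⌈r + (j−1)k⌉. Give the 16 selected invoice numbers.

j=1: r + 0k = 147.958 → ⌈·⌉ = 148
j=2: r + 1k = 300.5205 → ⌈·⌉ = 301
j=3: r + 2k = 453.083 → ⌈·⌉ = 454
j=4: r + 3k = 605.6455 → ⌈·⌉ = 606
j=5: r + 4k = 758.208 → ⌈·⌉ = 759
j=6: r + 5k = 910.7705 → ⌈·⌉ = 911
j=7: r + 6k = 1063.333 → ⌈·⌉ = 1064
j=8: r + 7k = 1215.8955 → ⌈·⌉ = 1216
j=9: r + 8k = 1368.458 → ⌈·⌉ = 1369
j=10: r + 9k = 1521.0205 → ⌈·⌉ = 1522
j=11: r + 10k = 1673.583 → ⌈·⌉ = 1674
j=12: r + 11k = 1826.1455 → ⌈·⌉ = 1827
j=13: r + 12k = 1978.708 → ⌈·⌉ = 1979
j=14: r + 13k = 2131.2705 → ⌈·⌉ = 2132
j=15: r + 14k = 2283.833 → ⌈·⌉ = 2284
j=16: r + 15k = 2436.3955 → ⌈·⌉ = 2437

148, 301, 454, 606, 759, 911, 1064, 1216, 1369, 1522, 1674, 1827, 1979, 2132, 2284, 2437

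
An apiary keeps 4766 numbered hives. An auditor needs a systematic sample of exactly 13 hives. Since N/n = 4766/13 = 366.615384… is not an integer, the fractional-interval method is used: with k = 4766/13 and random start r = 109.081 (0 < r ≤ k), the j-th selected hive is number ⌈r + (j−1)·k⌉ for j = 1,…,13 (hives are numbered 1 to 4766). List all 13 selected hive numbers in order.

110, 476, 843, 1209, 1576, 1943, 2309, 2676, 3043, 3409, 3776, 4142, 4509

j=1: r + 0k = 109.081 → ⌈·⌉ = 110
j=2: r + 1k = 475.696384… → ⌈·⌉ = 476
j=3: r + 2k = 842.311769… → ⌈·⌉ = 843
j=4: r + 3k = 1208.927153… → ⌈·⌉ = 1209
j=5: r + 4k = 1575.542538… → ⌈·⌉ = 1576
j=6: r + 5k = 1942.157923… → ⌈·⌉ = 1943
j=7: r + 6k = 2308.773307… → ⌈·⌉ = 2309
j=8: r + 7k = 2675.388692… → ⌈·⌉ = 2676
j=9: r + 8k = 3042.004076… → ⌈·⌉ = 3043
j=10: r + 9k = 3408.619461… → ⌈·⌉ = 3409
j=11: r + 10k = 3775.234846… → ⌈·⌉ = 3776
j=12: r + 11k = 4141.850230… → ⌈·⌉ = 4142
j=13: r + 12k = 4508.465615… → ⌈·⌉ = 4509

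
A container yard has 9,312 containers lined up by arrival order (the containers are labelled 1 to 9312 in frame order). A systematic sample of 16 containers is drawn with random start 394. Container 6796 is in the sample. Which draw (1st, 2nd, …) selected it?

12

k = 9312/16 = 582
position = (6796 − 394)/582 + 1 = 6402/582 + 1 = 11 + 1 = 12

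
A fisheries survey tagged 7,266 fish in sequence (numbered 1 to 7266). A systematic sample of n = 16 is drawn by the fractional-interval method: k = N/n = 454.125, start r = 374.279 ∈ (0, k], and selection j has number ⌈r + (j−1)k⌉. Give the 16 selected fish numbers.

375, 829, 1283, 1737, 2191, 2645, 3100, 3554, 4008, 4462, 4916, 5370, 5824, 6278, 6733, 7187

j=1: r + 0k = 374.279 → ⌈·⌉ = 375
j=2: r + 1k = 828.404 → ⌈·⌉ = 829
j=3: r + 2k = 1282.529 → ⌈·⌉ = 1283
j=4: r + 3k = 1736.654 → ⌈·⌉ = 1737
j=5: r + 4k = 2190.779 → ⌈·⌉ = 2191
j=6: r + 5k = 2644.904 → ⌈·⌉ = 2645
j=7: r + 6k = 3099.029 → ⌈·⌉ = 3100
j=8: r + 7k = 3553.154 → ⌈·⌉ = 3554
j=9: r + 8k = 4007.279 → ⌈·⌉ = 4008
j=10: r + 9k = 4461.404 → ⌈·⌉ = 4462
j=11: r + 10k = 4915.529 → ⌈·⌉ = 4916
j=12: r + 11k = 5369.654 → ⌈·⌉ = 5370
j=13: r + 12k = 5823.779 → ⌈·⌉ = 5824
j=14: r + 13k = 6277.904 → ⌈·⌉ = 6278
j=15: r + 14k = 6732.029 → ⌈·⌉ = 6733
j=16: r + 15k = 7186.154 → ⌈·⌉ = 7187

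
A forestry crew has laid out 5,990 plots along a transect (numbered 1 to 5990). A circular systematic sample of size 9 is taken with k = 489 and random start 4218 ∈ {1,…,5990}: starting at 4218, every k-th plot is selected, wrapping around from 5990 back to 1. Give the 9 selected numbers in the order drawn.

Selection 1: 4218
Selection 2: 4218 + 489 = 4707
Selection 3: 4707 + 489 = 5196
Selection 4: 5196 + 489 = 5685
Selection 5: 5685 + 489 = 6174 → 6174 − 5990 = 184
Selection 6: 184 + 489 = 673
Selection 7: 673 + 489 = 1162
Selection 8: 1162 + 489 = 1651
Selection 9: 1651 + 489 = 2140

4218, 4707, 5196, 5685, 184, 673, 1162, 1651, 2140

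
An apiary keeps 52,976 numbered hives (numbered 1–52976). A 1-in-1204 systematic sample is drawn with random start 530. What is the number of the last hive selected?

k = 1204
44th selection = r + (44−1)·k = 530 + 43×1204 = 530 + 51772 = 52302

52302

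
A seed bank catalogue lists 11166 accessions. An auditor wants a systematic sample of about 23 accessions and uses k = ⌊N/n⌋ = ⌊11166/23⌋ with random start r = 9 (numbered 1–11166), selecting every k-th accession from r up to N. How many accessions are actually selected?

24

k = ⌊11166/23⌋ = 485
Achieved size = ⌊(11166 − 9)/485⌋ + 1 = ⌊11157/485⌋ + 1 = 23 + 1 = 24
(last selection: 9 + 23×485 = 11164 ≤ 11166; next would be 11649 > 11166)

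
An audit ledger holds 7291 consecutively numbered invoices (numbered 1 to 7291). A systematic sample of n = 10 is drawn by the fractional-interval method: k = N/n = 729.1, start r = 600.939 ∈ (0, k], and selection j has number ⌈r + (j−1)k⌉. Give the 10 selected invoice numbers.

601, 1331, 2060, 2789, 3518, 4247, 4976, 5705, 6434, 7163

j=1: r + 0k = 600.939 → ⌈·⌉ = 601
j=2: r + 1k = 1330.039 → ⌈·⌉ = 1331
j=3: r + 2k = 2059.139 → ⌈·⌉ = 2060
j=4: r + 3k = 2788.239 → ⌈·⌉ = 2789
j=5: r + 4k = 3517.339 → ⌈·⌉ = 3518
j=6: r + 5k = 4246.439 → ⌈·⌉ = 4247
j=7: r + 6k = 4975.539 → ⌈·⌉ = 4976
j=8: r + 7k = 5704.639 → ⌈·⌉ = 5705
j=9: r + 8k = 6433.739 → ⌈·⌉ = 6434
j=10: r + 9k = 7162.839 → ⌈·⌉ = 7163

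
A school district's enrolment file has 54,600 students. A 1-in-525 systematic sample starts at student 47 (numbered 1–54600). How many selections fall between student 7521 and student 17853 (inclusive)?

19

k = 525
First selection ≥ 7521: 47 + ⌈(7521−47)/525⌉·525 = 47 + 15×525 = 7922
Last selection ≤ 17853: 47 + ⌊(17853−47)/525⌋·525 = 47 + 33×525 = 17372
Count = 33 − 15 + 1 = 19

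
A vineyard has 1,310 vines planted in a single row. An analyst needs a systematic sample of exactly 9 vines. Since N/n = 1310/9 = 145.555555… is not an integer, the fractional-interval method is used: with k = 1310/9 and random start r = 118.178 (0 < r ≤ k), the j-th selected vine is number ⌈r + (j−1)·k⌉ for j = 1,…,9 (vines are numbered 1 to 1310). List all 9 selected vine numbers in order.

j=1: r + 0k = 118.178 → ⌈·⌉ = 119
j=2: r + 1k = 263.733555… → ⌈·⌉ = 264
j=3: r + 2k = 409.289111… → ⌈·⌉ = 410
j=4: r + 3k = 554.844666… → ⌈·⌉ = 555
j=5: r + 4k = 700.400222… → ⌈·⌉ = 701
j=6: r + 5k = 845.955777… → ⌈·⌉ = 846
j=7: r + 6k = 991.511333… → ⌈·⌉ = 992
j=8: r + 7k = 1137.066888… → ⌈·⌉ = 1138
j=9: r + 8k = 1282.622444… → ⌈·⌉ = 1283

119, 264, 410, 555, 701, 846, 992, 1138, 1283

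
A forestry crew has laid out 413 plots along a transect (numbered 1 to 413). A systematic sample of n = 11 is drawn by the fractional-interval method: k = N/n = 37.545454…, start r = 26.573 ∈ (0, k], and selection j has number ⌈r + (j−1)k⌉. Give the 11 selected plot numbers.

j=1: r + 0k = 26.573 → ⌈·⌉ = 27
j=2: r + 1k = 64.118454… → ⌈·⌉ = 65
j=3: r + 2k = 101.663909… → ⌈·⌉ = 102
j=4: r + 3k = 139.209363… → ⌈·⌉ = 140
j=5: r + 4k = 176.754818… → ⌈·⌉ = 177
j=6: r + 5k = 214.300272… → ⌈·⌉ = 215
j=7: r + 6k = 251.845727… → ⌈·⌉ = 252
j=8: r + 7k = 289.391181… → ⌈·⌉ = 290
j=9: r + 8k = 326.936636… → ⌈·⌉ = 327
j=10: r + 9k = 364.482090… → ⌈·⌉ = 365
j=11: r + 10k = 402.027545… → ⌈·⌉ = 403

27, 65, 102, 140, 177, 215, 252, 290, 327, 365, 403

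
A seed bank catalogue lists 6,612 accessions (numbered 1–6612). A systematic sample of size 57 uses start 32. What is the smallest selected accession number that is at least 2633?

k = 6612/57 = 116
Steps past start: ⌈(2633 − 32)/116⌉ = ⌈2601/116⌉ = 23
Selected accession: 32 + 23×116 = 2700

2700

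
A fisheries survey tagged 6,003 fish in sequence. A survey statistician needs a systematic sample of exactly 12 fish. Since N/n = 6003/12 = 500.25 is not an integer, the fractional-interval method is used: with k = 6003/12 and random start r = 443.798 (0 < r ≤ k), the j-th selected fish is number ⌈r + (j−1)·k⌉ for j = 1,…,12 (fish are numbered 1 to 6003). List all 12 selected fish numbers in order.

444, 945, 1445, 1945, 2445, 2946, 3446, 3946, 4446, 4947, 5447, 5947

j=1: r + 0k = 443.798 → ⌈·⌉ = 444
j=2: r + 1k = 944.048 → ⌈·⌉ = 945
j=3: r + 2k = 1444.298 → ⌈·⌉ = 1445
j=4: r + 3k = 1944.548 → ⌈·⌉ = 1945
j=5: r + 4k = 2444.798 → ⌈·⌉ = 2445
j=6: r + 5k = 2945.048 → ⌈·⌉ = 2946
j=7: r + 6k = 3445.298 → ⌈·⌉ = 3446
j=8: r + 7k = 3945.548 → ⌈·⌉ = 3946
j=9: r + 8k = 4445.798 → ⌈·⌉ = 4446
j=10: r + 9k = 4946.048 → ⌈·⌉ = 4947
j=11: r + 10k = 5446.298 → ⌈·⌉ = 5447
j=12: r + 11k = 5946.548 → ⌈·⌉ = 5947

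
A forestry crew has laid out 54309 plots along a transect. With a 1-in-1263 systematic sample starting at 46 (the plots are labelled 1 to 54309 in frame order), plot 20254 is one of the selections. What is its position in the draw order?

k = 1263
position = (20254 − 46)/1263 + 1 = 20208/1263 + 1 = 16 + 1 = 17

17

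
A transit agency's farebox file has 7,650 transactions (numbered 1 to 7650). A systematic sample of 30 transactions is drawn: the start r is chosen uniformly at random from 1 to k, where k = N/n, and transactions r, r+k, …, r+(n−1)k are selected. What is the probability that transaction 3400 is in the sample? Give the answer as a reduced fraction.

k = 7650/30 = 255.
Transaction 3400 is selected iff r ≡ 3400 (mod 255); exactly one such r in {1,…,255}.
Inclusion probability = 1/255.

1/255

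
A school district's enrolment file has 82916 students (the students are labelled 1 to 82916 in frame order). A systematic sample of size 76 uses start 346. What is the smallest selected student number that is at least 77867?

78898

k = 82916/76 = 1091
Steps past start: ⌈(77867 − 346)/1091⌉ = ⌈77521/1091⌉ = 72
Selected student: 346 + 72×1091 = 78898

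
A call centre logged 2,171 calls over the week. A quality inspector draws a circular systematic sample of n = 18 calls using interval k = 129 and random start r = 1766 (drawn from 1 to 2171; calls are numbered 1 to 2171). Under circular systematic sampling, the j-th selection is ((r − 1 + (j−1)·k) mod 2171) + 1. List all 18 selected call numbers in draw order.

1766, 1895, 2024, 2153, 111, 240, 369, 498, 627, 756, 885, 1014, 1143, 1272, 1401, 1530, 1659, 1788

Selection 1: 1766
Selection 2: 1766 + 129 = 1895
Selection 3: 1895 + 129 = 2024
Selection 4: 2024 + 129 = 2153
Selection 5: 2153 + 129 = 2282 → 2282 − 2171 = 111
Selection 6: 111 + 129 = 240
Selection 7: 240 + 129 = 369
Selection 8: 369 + 129 = 498
Selection 9: 498 + 129 = 627
Selection 10: 627 + 129 = 756
Selection 11: 756 + 129 = 885
Selection 12: 885 + 129 = 1014
Selection 13: 1014 + 129 = 1143
Selection 14: 1143 + 129 = 1272
Selection 15: 1272 + 129 = 1401
Selection 16: 1401 + 129 = 1530
Selection 17: 1530 + 129 = 1659
Selection 18: 1659 + 129 = 1788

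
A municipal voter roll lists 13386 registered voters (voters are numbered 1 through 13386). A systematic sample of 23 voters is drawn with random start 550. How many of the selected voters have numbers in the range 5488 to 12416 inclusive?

k = 13386/23 = 582
First selection ≥ 5488: 550 + ⌈(5488−550)/582⌉·582 = 550 + 9×582 = 5788
Last selection ≤ 12416: 550 + ⌊(12416−550)/582⌋·582 = 550 + 20×582 = 12190
Count = 20 − 9 + 1 = 12

12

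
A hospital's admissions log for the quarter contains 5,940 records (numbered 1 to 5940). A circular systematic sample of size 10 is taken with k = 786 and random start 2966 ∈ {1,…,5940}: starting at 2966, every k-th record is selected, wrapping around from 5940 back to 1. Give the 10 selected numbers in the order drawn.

Selection 1: 2966
Selection 2: 2966 + 786 = 3752
Selection 3: 3752 + 786 = 4538
Selection 4: 4538 + 786 = 5324
Selection 5: 5324 + 786 = 6110 → 6110 − 5940 = 170
Selection 6: 170 + 786 = 956
Selection 7: 956 + 786 = 1742
Selection 8: 1742 + 786 = 2528
Selection 9: 2528 + 786 = 3314
Selection 10: 3314 + 786 = 4100

2966, 3752, 4538, 5324, 170, 956, 1742, 2528, 3314, 4100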